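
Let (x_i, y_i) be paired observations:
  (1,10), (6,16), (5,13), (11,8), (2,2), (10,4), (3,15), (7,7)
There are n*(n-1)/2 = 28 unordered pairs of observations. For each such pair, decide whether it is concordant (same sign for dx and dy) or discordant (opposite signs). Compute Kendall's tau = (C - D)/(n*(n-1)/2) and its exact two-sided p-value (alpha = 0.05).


Step 1: Enumerate the 28 unordered pairs (i,j) with i<j and classify each by sign(x_j-x_i) * sign(y_j-y_i).
  (1,2):dx=+5,dy=+6->C; (1,3):dx=+4,dy=+3->C; (1,4):dx=+10,dy=-2->D; (1,5):dx=+1,dy=-8->D
  (1,6):dx=+9,dy=-6->D; (1,7):dx=+2,dy=+5->C; (1,8):dx=+6,dy=-3->D; (2,3):dx=-1,dy=-3->C
  (2,4):dx=+5,dy=-8->D; (2,5):dx=-4,dy=-14->C; (2,6):dx=+4,dy=-12->D; (2,7):dx=-3,dy=-1->C
  (2,8):dx=+1,dy=-9->D; (3,4):dx=+6,dy=-5->D; (3,5):dx=-3,dy=-11->C; (3,6):dx=+5,dy=-9->D
  (3,7):dx=-2,dy=+2->D; (3,8):dx=+2,dy=-6->D; (4,5):dx=-9,dy=-6->C; (4,6):dx=-1,dy=-4->C
  (4,7):dx=-8,dy=+7->D; (4,8):dx=-4,dy=-1->C; (5,6):dx=+8,dy=+2->C; (5,7):dx=+1,dy=+13->C
  (5,8):dx=+5,dy=+5->C; (6,7):dx=-7,dy=+11->D; (6,8):dx=-3,dy=+3->D; (7,8):dx=+4,dy=-8->D
Step 2: C = 13, D = 15, total pairs = 28.
Step 3: tau = (C - D)/(n(n-1)/2) = (13 - 15)/28 = -0.071429.
Step 4: Exact two-sided p-value (enumerate n! = 40320 permutations of y under H0): p = 0.904861.
Step 5: alpha = 0.05. fail to reject H0.

tau_b = -0.0714 (C=13, D=15), p = 0.904861, fail to reject H0.


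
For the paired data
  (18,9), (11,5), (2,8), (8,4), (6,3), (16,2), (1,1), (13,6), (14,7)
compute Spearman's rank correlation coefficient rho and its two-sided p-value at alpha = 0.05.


Step 1: Rank x and y separately (midranks; no ties here).
rank(x): 18->9, 11->5, 2->2, 8->4, 6->3, 16->8, 1->1, 13->6, 14->7
rank(y): 9->9, 5->5, 8->8, 4->4, 3->3, 2->2, 1->1, 6->6, 7->7
Step 2: d_i = R_x(i) - R_y(i); compute d_i^2.
  (9-9)^2=0, (5-5)^2=0, (2-8)^2=36, (4-4)^2=0, (3-3)^2=0, (8-2)^2=36, (1-1)^2=0, (6-6)^2=0, (7-7)^2=0
sum(d^2) = 72.
Step 3: rho = 1 - 6*72 / (9*(9^2 - 1)) = 1 - 432/720 = 0.400000.
Step 4: Under H0, t = rho * sqrt((n-2)/(1-rho^2)) = 1.1547 ~ t(7).
Step 5: Two-sided p-value from the t-distribution with 7 df = 0.286105.
Step 6: alpha = 0.05. fail to reject H0.

rho = 0.4000, p = 0.286105, fail to reject H0 at alpha = 0.05.


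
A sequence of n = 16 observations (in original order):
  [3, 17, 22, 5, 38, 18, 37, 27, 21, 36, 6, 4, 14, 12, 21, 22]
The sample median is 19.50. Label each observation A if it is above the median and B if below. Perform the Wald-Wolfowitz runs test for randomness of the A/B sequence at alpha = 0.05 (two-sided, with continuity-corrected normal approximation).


Step 1: Compute median = 19.50; label A = above, B = below.
Labels in order: BBABABAAAABBBBAA  (n_A = 8, n_B = 8)
Step 2: Count runs R = 8.
Step 3: Under H0 (random ordering), E[R] = 2*n_A*n_B/(n_A+n_B) + 1 = 2*8*8/16 + 1 = 9.0000.
        Var[R] = 2*n_A*n_B*(2*n_A*n_B - n_A - n_B) / ((n_A+n_B)^2 * (n_A+n_B-1)) = 14336/3840 = 3.7333.
        SD[R] = 1.9322.
Step 4: Continuity-corrected z = (R + 0.5 - E[R]) / SD[R] = (8 + 0.5 - 9.0000) / 1.9322 = -0.2588.
Step 5: Two-sided p-value via normal approximation = 2*(1 - Phi(|z|)) = 0.795809.
Step 6: alpha = 0.05. fail to reject H0.

R = 8, z = -0.2588, p = 0.795809, fail to reject H0.


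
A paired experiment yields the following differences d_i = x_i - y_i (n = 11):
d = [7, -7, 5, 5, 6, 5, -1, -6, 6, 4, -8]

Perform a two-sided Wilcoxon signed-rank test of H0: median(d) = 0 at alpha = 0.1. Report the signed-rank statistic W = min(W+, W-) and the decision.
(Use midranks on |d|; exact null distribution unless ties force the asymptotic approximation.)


Step 1: Drop any zero differences (none here) and take |d_i|.
|d| = [7, 7, 5, 5, 6, 5, 1, 6, 6, 4, 8]
Step 2: Midrank |d_i| (ties get averaged ranks).
ranks: |7|->9.5, |7|->9.5, |5|->4, |5|->4, |6|->7, |5|->4, |1|->1, |6|->7, |6|->7, |4|->2, |8|->11
Step 3: Attach original signs; sum ranks with positive sign and with negative sign.
W+ = 9.5 + 4 + 4 + 7 + 4 + 7 + 2 = 37.5
W- = 9.5 + 1 + 7 + 11 = 28.5
(Check: W+ + W- = 66 should equal n(n+1)/2 = 66.)
Step 4: Test statistic W = min(W+, W-) = 28.5.
Step 5: Ties in |d|, so use the tie-corrected normal approximation.
        E[W] = n(n+1)/4 = 11*12/4 = 33.
        Tie groups: |d|=5 (t=3), |d|=6 (t=3), |d|=7 (t=2); sum(t^3 - t) = 54.
        Var[W] = n(n+1)(2n+1)/24 - sum(t^3-t)/48 = 3036/24 - 54/48 = 125.375.
        z = (W - E[W]) / sqrt(Var[W]) = (28.5 - 33) / 11.1971 = -0.4019.
        Two-sided p = 2*Phi(z) = 0.687765.
Step 6: alpha = 0.1. fail to reject H0.

W+ = 37.5, W- = 28.5, W = min = 28.5, p = 0.687765, fail to reject H0.


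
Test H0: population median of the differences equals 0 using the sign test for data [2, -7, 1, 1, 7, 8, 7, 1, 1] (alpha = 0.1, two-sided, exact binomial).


Step 1: Discard zero differences. Original n = 9; n_eff = number of nonzero differences = 9.
Nonzero differences (with sign): +2, -7, +1, +1, +7, +8, +7, +1, +1
Step 2: Count signs: positive = 8, negative = 1.
Step 3: Under H0: P(positive) = 0.5, so the number of positives S ~ Bin(9, 0.5).
Step 4: Two-sided exact p-value = sum of Bin(9,0.5) probabilities at or below the observed probability = 0.039062.
Step 5: alpha = 0.1. reject H0.

n_eff = 9, pos = 8, neg = 1, p = 0.039062, reject H0.


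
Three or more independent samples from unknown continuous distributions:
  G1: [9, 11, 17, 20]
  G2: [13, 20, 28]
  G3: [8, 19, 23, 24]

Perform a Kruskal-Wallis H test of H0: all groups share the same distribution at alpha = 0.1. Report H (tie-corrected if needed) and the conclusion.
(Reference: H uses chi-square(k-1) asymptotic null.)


Step 1: Combine all N = 11 observations and assign midranks.
sorted (value, group, rank): (8,G3,1), (9,G1,2), (11,G1,3), (13,G2,4), (17,G1,5), (19,G3,6), (20,G1,7.5), (20,G2,7.5), (23,G3,9), (24,G3,10), (28,G2,11)
Step 2: Sum ranks within each group.
R_1 = 17.5 (n_1 = 4)
R_2 = 22.5 (n_2 = 3)
R_3 = 26 (n_3 = 4)
Step 3: H = 12/(N(N+1)) * sum(R_i^2/n_i) - 3(N+1)
     = 12/(11*12) * (17.5^2/4 + 22.5^2/3 + 26^2/4) - 3*12
     = 0.090909 * 414.312 - 36
     = 1.664773.
Step 4: Ties present; correction factor C = 1 - 6/(11^3 - 11) = 0.995455. Corrected H = 1.664773 / 0.995455 = 1.672374.
Step 5: Under H0, H ~ chi^2(2); p-value = 0.433360.
Step 6: alpha = 0.1. fail to reject H0.

H = 1.6724, df = 2, p = 0.433360, fail to reject H0.


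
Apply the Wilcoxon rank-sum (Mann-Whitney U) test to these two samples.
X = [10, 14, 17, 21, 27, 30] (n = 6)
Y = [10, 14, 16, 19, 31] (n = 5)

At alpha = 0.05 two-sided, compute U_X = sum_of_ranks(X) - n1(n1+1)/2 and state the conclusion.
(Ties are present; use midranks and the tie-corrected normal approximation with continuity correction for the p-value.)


Step 1: Combine and sort all 11 observations; assign midranks.
sorted (value, group): (10,X), (10,Y), (14,X), (14,Y), (16,Y), (17,X), (19,Y), (21,X), (27,X), (30,X), (31,Y)
ranks: 10->1.5, 10->1.5, 14->3.5, 14->3.5, 16->5, 17->6, 19->7, 21->8, 27->9, 30->10, 31->11
Step 2: Rank sum for X: R1 = 1.5 + 3.5 + 6 + 8 + 9 + 10 = 38.
Step 3: U_X = R1 - n1(n1+1)/2 = 38 - 6*7/2 = 38 - 21 = 17.
       U_Y = n1*n2 - U_X = 30 - 17 = 13.
Step 4: Ties are present, so use the tie-corrected normal approximation (with continuity correction) for the p-value.
Step 5: p-value = 0.783228; compare to alpha = 0.05. fail to reject H0.

U_X = 17, p = 0.783228, fail to reject H0 at alpha = 0.05.


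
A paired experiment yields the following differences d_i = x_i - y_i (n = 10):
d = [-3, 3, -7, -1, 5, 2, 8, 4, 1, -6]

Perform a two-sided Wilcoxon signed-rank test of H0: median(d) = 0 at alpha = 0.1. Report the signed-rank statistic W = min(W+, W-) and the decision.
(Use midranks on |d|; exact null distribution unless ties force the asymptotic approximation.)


Step 1: Drop any zero differences (none here) and take |d_i|.
|d| = [3, 3, 7, 1, 5, 2, 8, 4, 1, 6]
Step 2: Midrank |d_i| (ties get averaged ranks).
ranks: |3|->4.5, |3|->4.5, |7|->9, |1|->1.5, |5|->7, |2|->3, |8|->10, |4|->6, |1|->1.5, |6|->8
Step 3: Attach original signs; sum ranks with positive sign and with negative sign.
W+ = 4.5 + 7 + 3 + 10 + 6 + 1.5 = 32
W- = 4.5 + 9 + 1.5 + 8 = 23
(Check: W+ + W- = 55 should equal n(n+1)/2 = 55.)
Step 4: Test statistic W = min(W+, W-) = 23.
Step 5: Ties in |d|, so use the tie-corrected normal approximation.
        E[W] = n(n+1)/4 = 10*11/4 = 27.5.
        Tie groups: |d|=1 (t=2), |d|=3 (t=2); sum(t^3 - t) = 12.
        Var[W] = n(n+1)(2n+1)/24 - sum(t^3-t)/48 = 2310/24 - 12/48 = 96.
        z = (W - E[W]) / sqrt(Var[W]) = (23 - 27.5) / 9.7980 = -0.4593.
        Two-sided p = 2*Phi(z) = 0.646034.
Step 6: alpha = 0.1. fail to reject H0.

W+ = 32, W- = 23, W = min = 23, p = 0.646034, fail to reject H0.


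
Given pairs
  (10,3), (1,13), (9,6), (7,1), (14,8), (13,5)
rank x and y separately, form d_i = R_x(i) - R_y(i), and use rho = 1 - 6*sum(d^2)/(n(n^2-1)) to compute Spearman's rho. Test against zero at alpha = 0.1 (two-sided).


Step 1: Rank x and y separately (midranks; no ties here).
rank(x): 10->4, 1->1, 9->3, 7->2, 14->6, 13->5
rank(y): 3->2, 13->6, 6->4, 1->1, 8->5, 5->3
Step 2: d_i = R_x(i) - R_y(i); compute d_i^2.
  (4-2)^2=4, (1-6)^2=25, (3-4)^2=1, (2-1)^2=1, (6-5)^2=1, (5-3)^2=4
sum(d^2) = 36.
Step 3: rho = 1 - 6*36 / (6*(6^2 - 1)) = 1 - 216/210 = -0.028571.
Step 4: Under H0, t = rho * sqrt((n-2)/(1-rho^2)) = -0.0572 ~ t(4).
Step 5: Two-sided p-value from the t-distribution with 4 df = 0.957155.
Step 6: alpha = 0.1. fail to reject H0.

rho = -0.0286, p = 0.957155, fail to reject H0 at alpha = 0.1.


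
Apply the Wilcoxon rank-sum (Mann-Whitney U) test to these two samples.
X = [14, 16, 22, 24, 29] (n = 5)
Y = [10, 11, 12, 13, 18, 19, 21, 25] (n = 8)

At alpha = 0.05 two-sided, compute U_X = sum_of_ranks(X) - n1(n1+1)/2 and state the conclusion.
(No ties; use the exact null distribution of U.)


Step 1: Combine and sort all 13 observations; assign midranks.
sorted (value, group): (10,Y), (11,Y), (12,Y), (13,Y), (14,X), (16,X), (18,Y), (19,Y), (21,Y), (22,X), (24,X), (25,Y), (29,X)
ranks: 10->1, 11->2, 12->3, 13->4, 14->5, 16->6, 18->7, 19->8, 21->9, 22->10, 24->11, 25->12, 29->13
Step 2: Rank sum for X: R1 = 5 + 6 + 10 + 11 + 13 = 45.
Step 3: U_X = R1 - n1(n1+1)/2 = 45 - 5*6/2 = 45 - 15 = 30.
       U_Y = n1*n2 - U_X = 40 - 30 = 10.
Step 4: No ties, so the exact null distribution of U (based on enumerating the C(13,5) = 1287 equally likely rank assignments) gives the two-sided p-value.
Step 5: p-value = 0.170940; compare to alpha = 0.05. fail to reject H0.

U_X = 30, p = 0.170940, fail to reject H0 at alpha = 0.05.


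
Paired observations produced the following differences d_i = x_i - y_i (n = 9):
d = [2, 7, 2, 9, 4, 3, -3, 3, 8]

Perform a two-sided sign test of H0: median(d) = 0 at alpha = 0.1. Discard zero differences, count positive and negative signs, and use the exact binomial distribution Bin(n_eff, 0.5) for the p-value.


Step 1: Discard zero differences. Original n = 9; n_eff = number of nonzero differences = 9.
Nonzero differences (with sign): +2, +7, +2, +9, +4, +3, -3, +3, +8
Step 2: Count signs: positive = 8, negative = 1.
Step 3: Under H0: P(positive) = 0.5, so the number of positives S ~ Bin(9, 0.5).
Step 4: Two-sided exact p-value = sum of Bin(9,0.5) probabilities at or below the observed probability = 0.039062.
Step 5: alpha = 0.1. reject H0.

n_eff = 9, pos = 8, neg = 1, p = 0.039062, reject H0.


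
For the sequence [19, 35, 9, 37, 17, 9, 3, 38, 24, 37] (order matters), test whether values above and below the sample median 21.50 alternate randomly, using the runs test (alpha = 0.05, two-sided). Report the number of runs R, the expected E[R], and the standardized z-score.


Step 1: Compute median = 21.50; label A = above, B = below.
Labels in order: BABABBBAAA  (n_A = 5, n_B = 5)
Step 2: Count runs R = 6.
Step 3: Under H0 (random ordering), E[R] = 2*n_A*n_B/(n_A+n_B) + 1 = 2*5*5/10 + 1 = 6.0000.
        Var[R] = 2*n_A*n_B*(2*n_A*n_B - n_A - n_B) / ((n_A+n_B)^2 * (n_A+n_B-1)) = 2000/900 = 2.2222.
        SD[R] = 1.4907.
Step 4: R = E[R], so z = 0 with no continuity correction.
Step 5: Two-sided p-value via normal approximation = 2*(1 - Phi(|z|)) = 1.000000.
Step 6: alpha = 0.05. fail to reject H0.

R = 6, z = 0.0000, p = 1.000000, fail to reject H0.


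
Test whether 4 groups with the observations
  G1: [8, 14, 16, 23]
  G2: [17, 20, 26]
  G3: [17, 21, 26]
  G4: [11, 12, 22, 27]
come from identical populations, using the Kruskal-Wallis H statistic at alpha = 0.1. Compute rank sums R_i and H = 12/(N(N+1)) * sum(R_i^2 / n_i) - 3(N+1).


Step 1: Combine all N = 14 observations and assign midranks.
sorted (value, group, rank): (8,G1,1), (11,G4,2), (12,G4,3), (14,G1,4), (16,G1,5), (17,G2,6.5), (17,G3,6.5), (20,G2,8), (21,G3,9), (22,G4,10), (23,G1,11), (26,G2,12.5), (26,G3,12.5), (27,G4,14)
Step 2: Sum ranks within each group.
R_1 = 21 (n_1 = 4)
R_2 = 27 (n_2 = 3)
R_3 = 28 (n_3 = 3)
R_4 = 29 (n_4 = 4)
Step 3: H = 12/(N(N+1)) * sum(R_i^2/n_i) - 3(N+1)
     = 12/(14*15) * (21^2/4 + 27^2/3 + 28^2/3 + 29^2/4) - 3*15
     = 0.057143 * 824.833 - 45
     = 2.133333.
Step 4: Ties present; correction factor C = 1 - 12/(14^3 - 14) = 0.995604. Corrected H = 2.133333 / 0.995604 = 2.142752.
Step 5: Under H0, H ~ chi^2(3); p-value = 0.543312.
Step 6: alpha = 0.1. fail to reject H0.

H = 2.1428, df = 3, p = 0.543312, fail to reject H0.


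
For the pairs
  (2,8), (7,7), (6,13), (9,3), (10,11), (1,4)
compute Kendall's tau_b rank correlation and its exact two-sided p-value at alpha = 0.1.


Step 1: Enumerate the 15 unordered pairs (i,j) with i<j and classify each by sign(x_j-x_i) * sign(y_j-y_i).
  (1,2):dx=+5,dy=-1->D; (1,3):dx=+4,dy=+5->C; (1,4):dx=+7,dy=-5->D; (1,5):dx=+8,dy=+3->C
  (1,6):dx=-1,dy=-4->C; (2,3):dx=-1,dy=+6->D; (2,4):dx=+2,dy=-4->D; (2,5):dx=+3,dy=+4->C
  (2,6):dx=-6,dy=-3->C; (3,4):dx=+3,dy=-10->D; (3,5):dx=+4,dy=-2->D; (3,6):dx=-5,dy=-9->C
  (4,5):dx=+1,dy=+8->C; (4,6):dx=-8,dy=+1->D; (5,6):dx=-9,dy=-7->C
Step 2: C = 8, D = 7, total pairs = 15.
Step 3: tau = (C - D)/(n(n-1)/2) = (8 - 7)/15 = 0.066667.
Step 4: Exact two-sided p-value (enumerate n! = 720 permutations of y under H0): p = 1.000000.
Step 5: alpha = 0.1. fail to reject H0.

tau_b = 0.0667 (C=8, D=7), p = 1.000000, fail to reject H0.


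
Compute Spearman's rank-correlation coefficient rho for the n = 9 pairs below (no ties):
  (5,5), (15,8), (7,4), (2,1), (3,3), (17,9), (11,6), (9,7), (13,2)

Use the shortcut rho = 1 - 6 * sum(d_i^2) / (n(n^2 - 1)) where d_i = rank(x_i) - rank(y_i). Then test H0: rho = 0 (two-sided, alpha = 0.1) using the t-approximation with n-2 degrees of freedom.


Step 1: Rank x and y separately (midranks; no ties here).
rank(x): 5->3, 15->8, 7->4, 2->1, 3->2, 17->9, 11->6, 9->5, 13->7
rank(y): 5->5, 8->8, 4->4, 1->1, 3->3, 9->9, 6->6, 7->7, 2->2
Step 2: d_i = R_x(i) - R_y(i); compute d_i^2.
  (3-5)^2=4, (8-8)^2=0, (4-4)^2=0, (1-1)^2=0, (2-3)^2=1, (9-9)^2=0, (6-6)^2=0, (5-7)^2=4, (7-2)^2=25
sum(d^2) = 34.
Step 3: rho = 1 - 6*34 / (9*(9^2 - 1)) = 1 - 204/720 = 0.716667.
Step 4: Under H0, t = rho * sqrt((n-2)/(1-rho^2)) = 2.7188 ~ t(7).
Step 5: Two-sided p-value from the t-distribution with 7 df = 0.029818.
Step 6: alpha = 0.1. reject H0.

rho = 0.7167, p = 0.029818, reject H0 at alpha = 0.1.


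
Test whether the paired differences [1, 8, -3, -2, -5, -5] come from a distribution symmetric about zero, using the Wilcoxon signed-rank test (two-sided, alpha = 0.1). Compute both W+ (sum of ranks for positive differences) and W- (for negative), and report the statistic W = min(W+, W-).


Step 1: Drop any zero differences (none here) and take |d_i|.
|d| = [1, 8, 3, 2, 5, 5]
Step 2: Midrank |d_i| (ties get averaged ranks).
ranks: |1|->1, |8|->6, |3|->3, |2|->2, |5|->4.5, |5|->4.5
Step 3: Attach original signs; sum ranks with positive sign and with negative sign.
W+ = 1 + 6 = 7
W- = 3 + 2 + 4.5 + 4.5 = 14
(Check: W+ + W- = 21 should equal n(n+1)/2 = 21.)
Step 4: Test statistic W = min(W+, W-) = 7.
Step 5: Ties in |d|, so use the tie-corrected normal approximation.
        E[W] = n(n+1)/4 = 6*7/4 = 10.5.
        Tie groups: |d|=5 (t=2); sum(t^3 - t) = 6.
        Var[W] = n(n+1)(2n+1)/24 - sum(t^3-t)/48 = 546/24 - 6/48 = 22.625.
        z = (W - E[W]) / sqrt(Var[W]) = (7 - 10.5) / 4.7566 = -0.7358.
        Two-sided p = 2*Phi(z) = 0.461838.
Step 6: alpha = 0.1. fail to reject H0.

W+ = 7, W- = 14, W = min = 7, p = 0.461838, fail to reject H0.


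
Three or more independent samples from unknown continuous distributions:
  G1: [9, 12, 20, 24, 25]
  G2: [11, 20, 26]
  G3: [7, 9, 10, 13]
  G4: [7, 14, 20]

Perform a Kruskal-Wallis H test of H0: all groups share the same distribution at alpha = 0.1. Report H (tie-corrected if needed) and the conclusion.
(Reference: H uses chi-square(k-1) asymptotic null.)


Step 1: Combine all N = 15 observations and assign midranks.
sorted (value, group, rank): (7,G3,1.5), (7,G4,1.5), (9,G1,3.5), (9,G3,3.5), (10,G3,5), (11,G2,6), (12,G1,7), (13,G3,8), (14,G4,9), (20,G1,11), (20,G2,11), (20,G4,11), (24,G1,13), (25,G1,14), (26,G2,15)
Step 2: Sum ranks within each group.
R_1 = 48.5 (n_1 = 5)
R_2 = 32 (n_2 = 3)
R_3 = 18 (n_3 = 4)
R_4 = 21.5 (n_4 = 3)
Step 3: H = 12/(N(N+1)) * sum(R_i^2/n_i) - 3(N+1)
     = 12/(15*16) * (48.5^2/5 + 32^2/3 + 18^2/4 + 21.5^2/3) - 3*16
     = 0.050000 * 1046.87 - 48
     = 4.343333.
Step 4: Ties present; correction factor C = 1 - 36/(15^3 - 15) = 0.989286. Corrected H = 4.343333 / 0.989286 = 4.390373.
Step 5: Under H0, H ~ chi^2(3); p-value = 0.222280.
Step 6: alpha = 0.1. fail to reject H0.

H = 4.3904, df = 3, p = 0.222280, fail to reject H0.


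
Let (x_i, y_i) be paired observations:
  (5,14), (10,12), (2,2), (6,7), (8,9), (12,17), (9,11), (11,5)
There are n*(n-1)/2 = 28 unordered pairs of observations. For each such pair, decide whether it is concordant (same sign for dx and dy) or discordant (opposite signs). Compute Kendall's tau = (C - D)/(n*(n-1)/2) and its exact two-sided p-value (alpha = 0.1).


Step 1: Enumerate the 28 unordered pairs (i,j) with i<j and classify each by sign(x_j-x_i) * sign(y_j-y_i).
  (1,2):dx=+5,dy=-2->D; (1,3):dx=-3,dy=-12->C; (1,4):dx=+1,dy=-7->D; (1,5):dx=+3,dy=-5->D
  (1,6):dx=+7,dy=+3->C; (1,7):dx=+4,dy=-3->D; (1,8):dx=+6,dy=-9->D; (2,3):dx=-8,dy=-10->C
  (2,4):dx=-4,dy=-5->C; (2,5):dx=-2,dy=-3->C; (2,6):dx=+2,dy=+5->C; (2,7):dx=-1,dy=-1->C
  (2,8):dx=+1,dy=-7->D; (3,4):dx=+4,dy=+5->C; (3,5):dx=+6,dy=+7->C; (3,6):dx=+10,dy=+15->C
  (3,7):dx=+7,dy=+9->C; (3,8):dx=+9,dy=+3->C; (4,5):dx=+2,dy=+2->C; (4,6):dx=+6,dy=+10->C
  (4,7):dx=+3,dy=+4->C; (4,8):dx=+5,dy=-2->D; (5,6):dx=+4,dy=+8->C; (5,7):dx=+1,dy=+2->C
  (5,8):dx=+3,dy=-4->D; (6,7):dx=-3,dy=-6->C; (6,8):dx=-1,dy=-12->C; (7,8):dx=+2,dy=-6->D
Step 2: C = 19, D = 9, total pairs = 28.
Step 3: tau = (C - D)/(n(n-1)/2) = (19 - 9)/28 = 0.357143.
Step 4: Exact two-sided p-value (enumerate n! = 40320 permutations of y under H0): p = 0.275099.
Step 5: alpha = 0.1. fail to reject H0.

tau_b = 0.3571 (C=19, D=9), p = 0.275099, fail to reject H0.


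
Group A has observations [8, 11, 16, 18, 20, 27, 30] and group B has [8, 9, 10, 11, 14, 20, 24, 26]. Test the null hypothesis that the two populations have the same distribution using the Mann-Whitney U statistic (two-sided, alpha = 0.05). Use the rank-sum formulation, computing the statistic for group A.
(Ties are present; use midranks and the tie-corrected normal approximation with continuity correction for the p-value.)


Step 1: Combine and sort all 15 observations; assign midranks.
sorted (value, group): (8,X), (8,Y), (9,Y), (10,Y), (11,X), (11,Y), (14,Y), (16,X), (18,X), (20,X), (20,Y), (24,Y), (26,Y), (27,X), (30,X)
ranks: 8->1.5, 8->1.5, 9->3, 10->4, 11->5.5, 11->5.5, 14->7, 16->8, 18->9, 20->10.5, 20->10.5, 24->12, 26->13, 27->14, 30->15
Step 2: Rank sum for X: R1 = 1.5 + 5.5 + 8 + 9 + 10.5 + 14 + 15 = 63.5.
Step 3: U_X = R1 - n1(n1+1)/2 = 63.5 - 7*8/2 = 63.5 - 28 = 35.5.
       U_Y = n1*n2 - U_X = 56 - 35.5 = 20.5.
Step 4: Ties are present, so use the tie-corrected normal approximation (with continuity correction) for the p-value.
Step 5: p-value = 0.416636; compare to alpha = 0.05. fail to reject H0.

U_X = 35.5, p = 0.416636, fail to reject H0 at alpha = 0.05.


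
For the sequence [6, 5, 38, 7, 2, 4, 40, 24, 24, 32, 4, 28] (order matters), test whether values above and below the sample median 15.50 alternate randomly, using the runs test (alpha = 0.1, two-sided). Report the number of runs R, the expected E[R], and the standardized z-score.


Step 1: Compute median = 15.50; label A = above, B = below.
Labels in order: BBABBBAAAABA  (n_A = 6, n_B = 6)
Step 2: Count runs R = 6.
Step 3: Under H0 (random ordering), E[R] = 2*n_A*n_B/(n_A+n_B) + 1 = 2*6*6/12 + 1 = 7.0000.
        Var[R] = 2*n_A*n_B*(2*n_A*n_B - n_A - n_B) / ((n_A+n_B)^2 * (n_A+n_B-1)) = 4320/1584 = 2.7273.
        SD[R] = 1.6514.
Step 4: Continuity-corrected z = (R + 0.5 - E[R]) / SD[R] = (6 + 0.5 - 7.0000) / 1.6514 = -0.3028.
Step 5: Two-sided p-value via normal approximation = 2*(1 - Phi(|z|)) = 0.762069.
Step 6: alpha = 0.1. fail to reject H0.

R = 6, z = -0.3028, p = 0.762069, fail to reject H0.


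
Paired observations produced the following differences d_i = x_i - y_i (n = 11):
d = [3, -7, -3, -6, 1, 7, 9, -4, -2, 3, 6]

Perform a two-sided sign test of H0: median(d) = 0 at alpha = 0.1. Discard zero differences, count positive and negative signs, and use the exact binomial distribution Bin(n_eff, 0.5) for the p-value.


Step 1: Discard zero differences. Original n = 11; n_eff = number of nonzero differences = 11.
Nonzero differences (with sign): +3, -7, -3, -6, +1, +7, +9, -4, -2, +3, +6
Step 2: Count signs: positive = 6, negative = 5.
Step 3: Under H0: P(positive) = 0.5, so the number of positives S ~ Bin(11, 0.5).
Step 4: Two-sided exact p-value = sum of Bin(11,0.5) probabilities at or below the observed probability = 1.000000.
Step 5: alpha = 0.1. fail to reject H0.

n_eff = 11, pos = 6, neg = 5, p = 1.000000, fail to reject H0.


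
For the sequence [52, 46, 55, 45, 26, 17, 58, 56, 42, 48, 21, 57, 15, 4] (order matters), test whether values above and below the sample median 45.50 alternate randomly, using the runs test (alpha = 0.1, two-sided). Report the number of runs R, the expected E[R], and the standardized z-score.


Step 1: Compute median = 45.50; label A = above, B = below.
Labels in order: AAABBBAABABABB  (n_A = 7, n_B = 7)
Step 2: Count runs R = 8.
Step 3: Under H0 (random ordering), E[R] = 2*n_A*n_B/(n_A+n_B) + 1 = 2*7*7/14 + 1 = 8.0000.
        Var[R] = 2*n_A*n_B*(2*n_A*n_B - n_A - n_B) / ((n_A+n_B)^2 * (n_A+n_B-1)) = 8232/2548 = 3.2308.
        SD[R] = 1.7974.
Step 4: R = E[R], so z = 0 with no continuity correction.
Step 5: Two-sided p-value via normal approximation = 2*(1 - Phi(|z|)) = 1.000000.
Step 6: alpha = 0.1. fail to reject H0.

R = 8, z = 0.0000, p = 1.000000, fail to reject H0.


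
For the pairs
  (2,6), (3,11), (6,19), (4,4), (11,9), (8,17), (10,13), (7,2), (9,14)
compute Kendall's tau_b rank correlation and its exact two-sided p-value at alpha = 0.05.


Step 1: Enumerate the 36 unordered pairs (i,j) with i<j and classify each by sign(x_j-x_i) * sign(y_j-y_i).
  (1,2):dx=+1,dy=+5->C; (1,3):dx=+4,dy=+13->C; (1,4):dx=+2,dy=-2->D; (1,5):dx=+9,dy=+3->C
  (1,6):dx=+6,dy=+11->C; (1,7):dx=+8,dy=+7->C; (1,8):dx=+5,dy=-4->D; (1,9):dx=+7,dy=+8->C
  (2,3):dx=+3,dy=+8->C; (2,4):dx=+1,dy=-7->D; (2,5):dx=+8,dy=-2->D; (2,6):dx=+5,dy=+6->C
  (2,7):dx=+7,dy=+2->C; (2,8):dx=+4,dy=-9->D; (2,9):dx=+6,dy=+3->C; (3,4):dx=-2,dy=-15->C
  (3,5):dx=+5,dy=-10->D; (3,6):dx=+2,dy=-2->D; (3,7):dx=+4,dy=-6->D; (3,8):dx=+1,dy=-17->D
  (3,9):dx=+3,dy=-5->D; (4,5):dx=+7,dy=+5->C; (4,6):dx=+4,dy=+13->C; (4,7):dx=+6,dy=+9->C
  (4,8):dx=+3,dy=-2->D; (4,9):dx=+5,dy=+10->C; (5,6):dx=-3,dy=+8->D; (5,7):dx=-1,dy=+4->D
  (5,8):dx=-4,dy=-7->C; (5,9):dx=-2,dy=+5->D; (6,7):dx=+2,dy=-4->D; (6,8):dx=-1,dy=-15->C
  (6,9):dx=+1,dy=-3->D; (7,8):dx=-3,dy=-11->C; (7,9):dx=-1,dy=+1->D; (8,9):dx=+2,dy=+12->C
Step 2: C = 19, D = 17, total pairs = 36.
Step 3: tau = (C - D)/(n(n-1)/2) = (19 - 17)/36 = 0.055556.
Step 4: Exact two-sided p-value (enumerate n! = 362880 permutations of y under H0): p = 0.919455.
Step 5: alpha = 0.05. fail to reject H0.

tau_b = 0.0556 (C=19, D=17), p = 0.919455, fail to reject H0.


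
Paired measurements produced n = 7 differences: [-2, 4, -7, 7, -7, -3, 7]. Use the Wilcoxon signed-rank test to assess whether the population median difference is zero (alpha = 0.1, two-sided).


Step 1: Drop any zero differences (none here) and take |d_i|.
|d| = [2, 4, 7, 7, 7, 3, 7]
Step 2: Midrank |d_i| (ties get averaged ranks).
ranks: |2|->1, |4|->3, |7|->5.5, |7|->5.5, |7|->5.5, |3|->2, |7|->5.5
Step 3: Attach original signs; sum ranks with positive sign and with negative sign.
W+ = 3 + 5.5 + 5.5 = 14
W- = 1 + 5.5 + 5.5 + 2 = 14
(Check: W+ + W- = 28 should equal n(n+1)/2 = 28.)
Step 4: Test statistic W = min(W+, W-) = 14.
Step 5: Ties in |d|, so use the tie-corrected normal approximation.
        E[W] = n(n+1)/4 = 7*8/4 = 14.
        Tie groups: |d|=7 (t=4); sum(t^3 - t) = 60.
        Var[W] = n(n+1)(2n+1)/24 - sum(t^3-t)/48 = 840/24 - 60/48 = 33.75.
        z = (W - E[W]) / sqrt(Var[W]) = (14 - 14) / 5.8095 = 0.0000.
        Two-sided p = 2*Phi(z) = 1.000000.
Step 6: alpha = 0.1. fail to reject H0.

W+ = 14, W- = 14, W = min = 14, p = 1.000000, fail to reject H0.


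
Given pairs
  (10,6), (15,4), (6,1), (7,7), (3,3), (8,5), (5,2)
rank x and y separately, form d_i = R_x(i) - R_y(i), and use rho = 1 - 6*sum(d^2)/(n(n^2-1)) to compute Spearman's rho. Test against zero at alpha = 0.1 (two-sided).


Step 1: Rank x and y separately (midranks; no ties here).
rank(x): 10->6, 15->7, 6->3, 7->4, 3->1, 8->5, 5->2
rank(y): 6->6, 4->4, 1->1, 7->7, 3->3, 5->5, 2->2
Step 2: d_i = R_x(i) - R_y(i); compute d_i^2.
  (6-6)^2=0, (7-4)^2=9, (3-1)^2=4, (4-7)^2=9, (1-3)^2=4, (5-5)^2=0, (2-2)^2=0
sum(d^2) = 26.
Step 3: rho = 1 - 6*26 / (7*(7^2 - 1)) = 1 - 156/336 = 0.535714.
Step 4: Under H0, t = rho * sqrt((n-2)/(1-rho^2)) = 1.4186 ~ t(5).
Step 5: Two-sided p-value from the t-distribution with 5 df = 0.215217.
Step 6: alpha = 0.1. fail to reject H0.

rho = 0.5357, p = 0.215217, fail to reject H0 at alpha = 0.1.


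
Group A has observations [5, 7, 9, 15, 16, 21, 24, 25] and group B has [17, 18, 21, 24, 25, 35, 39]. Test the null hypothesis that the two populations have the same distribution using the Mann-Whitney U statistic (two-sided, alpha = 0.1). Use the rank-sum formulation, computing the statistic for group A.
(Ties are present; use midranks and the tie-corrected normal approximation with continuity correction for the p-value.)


Step 1: Combine and sort all 15 observations; assign midranks.
sorted (value, group): (5,X), (7,X), (9,X), (15,X), (16,X), (17,Y), (18,Y), (21,X), (21,Y), (24,X), (24,Y), (25,X), (25,Y), (35,Y), (39,Y)
ranks: 5->1, 7->2, 9->3, 15->4, 16->5, 17->6, 18->7, 21->8.5, 21->8.5, 24->10.5, 24->10.5, 25->12.5, 25->12.5, 35->14, 39->15
Step 2: Rank sum for X: R1 = 1 + 2 + 3 + 4 + 5 + 8.5 + 10.5 + 12.5 = 46.5.
Step 3: U_X = R1 - n1(n1+1)/2 = 46.5 - 8*9/2 = 46.5 - 36 = 10.5.
       U_Y = n1*n2 - U_X = 56 - 10.5 = 45.5.
Step 4: Ties are present, so use the tie-corrected normal approximation (with continuity correction) for the p-value.
Step 5: p-value = 0.048534; compare to alpha = 0.1. reject H0.

U_X = 10.5, p = 0.048534, reject H0 at alpha = 0.1.


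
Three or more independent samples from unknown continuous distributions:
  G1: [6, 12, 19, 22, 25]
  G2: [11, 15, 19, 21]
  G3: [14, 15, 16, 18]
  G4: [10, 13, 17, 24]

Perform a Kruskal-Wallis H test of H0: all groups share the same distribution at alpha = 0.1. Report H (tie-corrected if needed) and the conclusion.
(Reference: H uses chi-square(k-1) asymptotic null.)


Step 1: Combine all N = 17 observations and assign midranks.
sorted (value, group, rank): (6,G1,1), (10,G4,2), (11,G2,3), (12,G1,4), (13,G4,5), (14,G3,6), (15,G2,7.5), (15,G3,7.5), (16,G3,9), (17,G4,10), (18,G3,11), (19,G1,12.5), (19,G2,12.5), (21,G2,14), (22,G1,15), (24,G4,16), (25,G1,17)
Step 2: Sum ranks within each group.
R_1 = 49.5 (n_1 = 5)
R_2 = 37 (n_2 = 4)
R_3 = 33.5 (n_3 = 4)
R_4 = 33 (n_4 = 4)
Step 3: H = 12/(N(N+1)) * sum(R_i^2/n_i) - 3(N+1)
     = 12/(17*18) * (49.5^2/5 + 37^2/4 + 33.5^2/4 + 33^2/4) - 3*18
     = 0.039216 * 1385.11 - 54
     = 0.318137.
Step 4: Ties present; correction factor C = 1 - 12/(17^3 - 17) = 0.997549. Corrected H = 0.318137 / 0.997549 = 0.318919.
Step 5: Under H0, H ~ chi^2(3); p-value = 0.956432.
Step 6: alpha = 0.1. fail to reject H0.

H = 0.3189, df = 3, p = 0.956432, fail to reject H0.


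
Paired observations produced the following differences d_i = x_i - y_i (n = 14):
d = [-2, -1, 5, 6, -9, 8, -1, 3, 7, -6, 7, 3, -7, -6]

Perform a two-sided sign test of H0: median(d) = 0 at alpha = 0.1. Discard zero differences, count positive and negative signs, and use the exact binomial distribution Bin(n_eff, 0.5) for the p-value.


Step 1: Discard zero differences. Original n = 14; n_eff = number of nonzero differences = 14.
Nonzero differences (with sign): -2, -1, +5, +6, -9, +8, -1, +3, +7, -6, +7, +3, -7, -6
Step 2: Count signs: positive = 7, negative = 7.
Step 3: Under H0: P(positive) = 0.5, so the number of positives S ~ Bin(14, 0.5).
Step 4: Two-sided exact p-value = sum of Bin(14,0.5) probabilities at or below the observed probability = 1.000000.
Step 5: alpha = 0.1. fail to reject H0.

n_eff = 14, pos = 7, neg = 7, p = 1.000000, fail to reject H0.


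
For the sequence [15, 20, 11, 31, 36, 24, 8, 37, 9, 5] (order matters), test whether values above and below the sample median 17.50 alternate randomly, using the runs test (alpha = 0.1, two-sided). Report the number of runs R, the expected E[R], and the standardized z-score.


Step 1: Compute median = 17.50; label A = above, B = below.
Labels in order: BABAAABABB  (n_A = 5, n_B = 5)
Step 2: Count runs R = 7.
Step 3: Under H0 (random ordering), E[R] = 2*n_A*n_B/(n_A+n_B) + 1 = 2*5*5/10 + 1 = 6.0000.
        Var[R] = 2*n_A*n_B*(2*n_A*n_B - n_A - n_B) / ((n_A+n_B)^2 * (n_A+n_B-1)) = 2000/900 = 2.2222.
        SD[R] = 1.4907.
Step 4: Continuity-corrected z = (R - 0.5 - E[R]) / SD[R] = (7 - 0.5 - 6.0000) / 1.4907 = 0.3354.
Step 5: Two-sided p-value via normal approximation = 2*(1 - Phi(|z|)) = 0.737316.
Step 6: alpha = 0.1. fail to reject H0.

R = 7, z = 0.3354, p = 0.737316, fail to reject H0.


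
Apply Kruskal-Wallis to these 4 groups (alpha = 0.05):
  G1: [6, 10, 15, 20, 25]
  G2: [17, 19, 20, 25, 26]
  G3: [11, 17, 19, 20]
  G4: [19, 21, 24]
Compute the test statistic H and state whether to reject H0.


Step 1: Combine all N = 17 observations and assign midranks.
sorted (value, group, rank): (6,G1,1), (10,G1,2), (11,G3,3), (15,G1,4), (17,G2,5.5), (17,G3,5.5), (19,G2,8), (19,G3,8), (19,G4,8), (20,G1,11), (20,G2,11), (20,G3,11), (21,G4,13), (24,G4,14), (25,G1,15.5), (25,G2,15.5), (26,G2,17)
Step 2: Sum ranks within each group.
R_1 = 33.5 (n_1 = 5)
R_2 = 57 (n_2 = 5)
R_3 = 27.5 (n_3 = 4)
R_4 = 35 (n_4 = 3)
Step 3: H = 12/(N(N+1)) * sum(R_i^2/n_i) - 3(N+1)
     = 12/(17*18) * (33.5^2/5 + 57^2/5 + 27.5^2/4 + 35^2/3) - 3*18
     = 0.039216 * 1471.65 - 54
     = 3.711601.
Step 4: Ties present; correction factor C = 1 - 60/(17^3 - 17) = 0.987745. Corrected H = 3.711601 / 0.987745 = 3.757651.
Step 5: Under H0, H ~ chi^2(3); p-value = 0.288851.
Step 6: alpha = 0.05. fail to reject H0.

H = 3.7577, df = 3, p = 0.288851, fail to reject H0.


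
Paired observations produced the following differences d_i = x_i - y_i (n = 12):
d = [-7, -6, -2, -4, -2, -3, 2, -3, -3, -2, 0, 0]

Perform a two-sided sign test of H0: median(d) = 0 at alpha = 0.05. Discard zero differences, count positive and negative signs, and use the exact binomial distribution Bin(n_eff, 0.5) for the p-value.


Step 1: Discard zero differences. Original n = 12; n_eff = number of nonzero differences = 10.
Nonzero differences (with sign): -7, -6, -2, -4, -2, -3, +2, -3, -3, -2
Step 2: Count signs: positive = 1, negative = 9.
Step 3: Under H0: P(positive) = 0.5, so the number of positives S ~ Bin(10, 0.5).
Step 4: Two-sided exact p-value = sum of Bin(10,0.5) probabilities at or below the observed probability = 0.021484.
Step 5: alpha = 0.05. reject H0.

n_eff = 10, pos = 1, neg = 9, p = 0.021484, reject H0.


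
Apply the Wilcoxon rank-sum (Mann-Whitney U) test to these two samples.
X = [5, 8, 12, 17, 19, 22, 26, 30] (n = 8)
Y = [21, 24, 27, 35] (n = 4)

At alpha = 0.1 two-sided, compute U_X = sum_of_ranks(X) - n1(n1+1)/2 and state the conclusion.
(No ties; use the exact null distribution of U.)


Step 1: Combine and sort all 12 observations; assign midranks.
sorted (value, group): (5,X), (8,X), (12,X), (17,X), (19,X), (21,Y), (22,X), (24,Y), (26,X), (27,Y), (30,X), (35,Y)
ranks: 5->1, 8->2, 12->3, 17->4, 19->5, 21->6, 22->7, 24->8, 26->9, 27->10, 30->11, 35->12
Step 2: Rank sum for X: R1 = 1 + 2 + 3 + 4 + 5 + 7 + 9 + 11 = 42.
Step 3: U_X = R1 - n1(n1+1)/2 = 42 - 8*9/2 = 42 - 36 = 6.
       U_Y = n1*n2 - U_X = 32 - 6 = 26.
Step 4: No ties, so the exact null distribution of U (based on enumerating the C(12,8) = 495 equally likely rank assignments) gives the two-sided p-value.
Step 5: p-value = 0.109091; compare to alpha = 0.1. fail to reject H0.

U_X = 6, p = 0.109091, fail to reject H0 at alpha = 0.1.


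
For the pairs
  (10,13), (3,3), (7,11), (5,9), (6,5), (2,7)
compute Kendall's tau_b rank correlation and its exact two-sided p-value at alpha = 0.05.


Step 1: Enumerate the 15 unordered pairs (i,j) with i<j and classify each by sign(x_j-x_i) * sign(y_j-y_i).
  (1,2):dx=-7,dy=-10->C; (1,3):dx=-3,dy=-2->C; (1,4):dx=-5,dy=-4->C; (1,5):dx=-4,dy=-8->C
  (1,6):dx=-8,dy=-6->C; (2,3):dx=+4,dy=+8->C; (2,4):dx=+2,dy=+6->C; (2,5):dx=+3,dy=+2->C
  (2,6):dx=-1,dy=+4->D; (3,4):dx=-2,dy=-2->C; (3,5):dx=-1,dy=-6->C; (3,6):dx=-5,dy=-4->C
  (4,5):dx=+1,dy=-4->D; (4,6):dx=-3,dy=-2->C; (5,6):dx=-4,dy=+2->D
Step 2: C = 12, D = 3, total pairs = 15.
Step 3: tau = (C - D)/(n(n-1)/2) = (12 - 3)/15 = 0.600000.
Step 4: Exact two-sided p-value (enumerate n! = 720 permutations of y under H0): p = 0.136111.
Step 5: alpha = 0.05. fail to reject H0.

tau_b = 0.6000 (C=12, D=3), p = 0.136111, fail to reject H0.


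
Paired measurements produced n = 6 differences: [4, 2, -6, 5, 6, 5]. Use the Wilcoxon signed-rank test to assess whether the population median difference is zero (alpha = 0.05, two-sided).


Step 1: Drop any zero differences (none here) and take |d_i|.
|d| = [4, 2, 6, 5, 6, 5]
Step 2: Midrank |d_i| (ties get averaged ranks).
ranks: |4|->2, |2|->1, |6|->5.5, |5|->3.5, |6|->5.5, |5|->3.5
Step 3: Attach original signs; sum ranks with positive sign and with negative sign.
W+ = 2 + 1 + 3.5 + 5.5 + 3.5 = 15.5
W- = 5.5 = 5.5
(Check: W+ + W- = 21 should equal n(n+1)/2 = 21.)
Step 4: Test statistic W = min(W+, W-) = 5.5.
Step 5: Ties in |d|, so use the tie-corrected normal approximation.
        E[W] = n(n+1)/4 = 6*7/4 = 10.5.
        Tie groups: |d|=5 (t=2), |d|=6 (t=2); sum(t^3 - t) = 12.
        Var[W] = n(n+1)(2n+1)/24 - sum(t^3-t)/48 = 546/24 - 12/48 = 22.5.
        z = (W - E[W]) / sqrt(Var[W]) = (5.5 - 10.5) / 4.7434 = -1.0541.
        Two-sided p = 2*Phi(z) = 0.291841.
Step 6: alpha = 0.05. fail to reject H0.

W+ = 15.5, W- = 5.5, W = min = 5.5, p = 0.291841, fail to reject H0.


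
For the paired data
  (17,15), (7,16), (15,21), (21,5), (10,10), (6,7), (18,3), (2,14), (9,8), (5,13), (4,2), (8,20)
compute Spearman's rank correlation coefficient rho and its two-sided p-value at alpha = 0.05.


Step 1: Rank x and y separately (midranks; no ties here).
rank(x): 17->10, 7->5, 15->9, 21->12, 10->8, 6->4, 18->11, 2->1, 9->7, 5->3, 4->2, 8->6
rank(y): 15->9, 16->10, 21->12, 5->3, 10->6, 7->4, 3->2, 14->8, 8->5, 13->7, 2->1, 20->11
Step 2: d_i = R_x(i) - R_y(i); compute d_i^2.
  (10-9)^2=1, (5-10)^2=25, (9-12)^2=9, (12-3)^2=81, (8-6)^2=4, (4-4)^2=0, (11-2)^2=81, (1-8)^2=49, (7-5)^2=4, (3-7)^2=16, (2-1)^2=1, (6-11)^2=25
sum(d^2) = 296.
Step 3: rho = 1 - 6*296 / (12*(12^2 - 1)) = 1 - 1776/1716 = -0.034965.
Step 4: Under H0, t = rho * sqrt((n-2)/(1-rho^2)) = -0.1106 ~ t(10).
Step 5: Two-sided p-value from the t-distribution with 10 df = 0.914093.
Step 6: alpha = 0.05. fail to reject H0.

rho = -0.0350, p = 0.914093, fail to reject H0 at alpha = 0.05.


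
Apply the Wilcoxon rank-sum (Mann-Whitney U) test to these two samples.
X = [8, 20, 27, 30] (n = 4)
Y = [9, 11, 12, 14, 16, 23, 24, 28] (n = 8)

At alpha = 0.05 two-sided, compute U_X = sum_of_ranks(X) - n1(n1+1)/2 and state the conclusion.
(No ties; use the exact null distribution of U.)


Step 1: Combine and sort all 12 observations; assign midranks.
sorted (value, group): (8,X), (9,Y), (11,Y), (12,Y), (14,Y), (16,Y), (20,X), (23,Y), (24,Y), (27,X), (28,Y), (30,X)
ranks: 8->1, 9->2, 11->3, 12->4, 14->5, 16->6, 20->7, 23->8, 24->9, 27->10, 28->11, 30->12
Step 2: Rank sum for X: R1 = 1 + 7 + 10 + 12 = 30.
Step 3: U_X = R1 - n1(n1+1)/2 = 30 - 4*5/2 = 30 - 10 = 20.
       U_Y = n1*n2 - U_X = 32 - 20 = 12.
Step 4: No ties, so the exact null distribution of U (based on enumerating the C(12,4) = 495 equally likely rank assignments) gives the two-sided p-value.
Step 5: p-value = 0.569697; compare to alpha = 0.05. fail to reject H0.

U_X = 20, p = 0.569697, fail to reject H0 at alpha = 0.05.


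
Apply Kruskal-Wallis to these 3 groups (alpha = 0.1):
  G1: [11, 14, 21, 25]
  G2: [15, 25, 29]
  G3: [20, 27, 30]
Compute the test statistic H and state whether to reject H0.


Step 1: Combine all N = 10 observations and assign midranks.
sorted (value, group, rank): (11,G1,1), (14,G1,2), (15,G2,3), (20,G3,4), (21,G1,5), (25,G1,6.5), (25,G2,6.5), (27,G3,8), (29,G2,9), (30,G3,10)
Step 2: Sum ranks within each group.
R_1 = 14.5 (n_1 = 4)
R_2 = 18.5 (n_2 = 3)
R_3 = 22 (n_3 = 3)
Step 3: H = 12/(N(N+1)) * sum(R_i^2/n_i) - 3(N+1)
     = 12/(10*11) * (14.5^2/4 + 18.5^2/3 + 22^2/3) - 3*11
     = 0.109091 * 327.979 - 33
     = 2.779545.
Step 4: Ties present; correction factor C = 1 - 6/(10^3 - 10) = 0.993939. Corrected H = 2.779545 / 0.993939 = 2.796494.
Step 5: Under H0, H ~ chi^2(2); p-value = 0.247030.
Step 6: alpha = 0.1. fail to reject H0.

H = 2.7965, df = 2, p = 0.247030, fail to reject H0.


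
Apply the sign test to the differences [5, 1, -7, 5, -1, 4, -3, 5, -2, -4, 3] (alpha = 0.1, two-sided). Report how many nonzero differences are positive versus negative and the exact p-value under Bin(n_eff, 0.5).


Step 1: Discard zero differences. Original n = 11; n_eff = number of nonzero differences = 11.
Nonzero differences (with sign): +5, +1, -7, +5, -1, +4, -3, +5, -2, -4, +3
Step 2: Count signs: positive = 6, negative = 5.
Step 3: Under H0: P(positive) = 0.5, so the number of positives S ~ Bin(11, 0.5).
Step 4: Two-sided exact p-value = sum of Bin(11,0.5) probabilities at or below the observed probability = 1.000000.
Step 5: alpha = 0.1. fail to reject H0.

n_eff = 11, pos = 6, neg = 5, p = 1.000000, fail to reject H0.


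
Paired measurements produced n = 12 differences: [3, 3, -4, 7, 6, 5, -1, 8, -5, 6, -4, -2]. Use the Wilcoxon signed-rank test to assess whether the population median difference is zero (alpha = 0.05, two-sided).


Step 1: Drop any zero differences (none here) and take |d_i|.
|d| = [3, 3, 4, 7, 6, 5, 1, 8, 5, 6, 4, 2]
Step 2: Midrank |d_i| (ties get averaged ranks).
ranks: |3|->3.5, |3|->3.5, |4|->5.5, |7|->11, |6|->9.5, |5|->7.5, |1|->1, |8|->12, |5|->7.5, |6|->9.5, |4|->5.5, |2|->2
Step 3: Attach original signs; sum ranks with positive sign and with negative sign.
W+ = 3.5 + 3.5 + 11 + 9.5 + 7.5 + 12 + 9.5 = 56.5
W- = 5.5 + 1 + 7.5 + 5.5 + 2 = 21.5
(Check: W+ + W- = 78 should equal n(n+1)/2 = 78.)
Step 4: Test statistic W = min(W+, W-) = 21.5.
Step 5: Ties in |d|, so use the tie-corrected normal approximation.
        E[W] = n(n+1)/4 = 12*13/4 = 39.
        Tie groups: |d|=3 (t=2), |d|=4 (t=2), |d|=5 (t=2), |d|=6 (t=2); sum(t^3 - t) = 24.
        Var[W] = n(n+1)(2n+1)/24 - sum(t^3-t)/48 = 3900/24 - 24/48 = 162.
        z = (W - E[W]) / sqrt(Var[W]) = (21.5 - 39) / 12.7279 = -1.3749.
        Two-sided p = 2*Phi(z) = 0.169153.
Step 6: alpha = 0.05. fail to reject H0.

W+ = 56.5, W- = 21.5, W = min = 21.5, p = 0.169153, fail to reject H0.


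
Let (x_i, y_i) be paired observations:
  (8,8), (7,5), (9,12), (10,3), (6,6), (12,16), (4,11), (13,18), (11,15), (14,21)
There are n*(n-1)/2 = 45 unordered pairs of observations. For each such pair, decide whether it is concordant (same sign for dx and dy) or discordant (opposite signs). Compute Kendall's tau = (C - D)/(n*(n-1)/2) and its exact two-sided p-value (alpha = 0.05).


Step 1: Enumerate the 45 unordered pairs (i,j) with i<j and classify each by sign(x_j-x_i) * sign(y_j-y_i).
  (1,2):dx=-1,dy=-3->C; (1,3):dx=+1,dy=+4->C; (1,4):dx=+2,dy=-5->D; (1,5):dx=-2,dy=-2->C
  (1,6):dx=+4,dy=+8->C; (1,7):dx=-4,dy=+3->D; (1,8):dx=+5,dy=+10->C; (1,9):dx=+3,dy=+7->C
  (1,10):dx=+6,dy=+13->C; (2,3):dx=+2,dy=+7->C; (2,4):dx=+3,dy=-2->D; (2,5):dx=-1,dy=+1->D
  (2,6):dx=+5,dy=+11->C; (2,7):dx=-3,dy=+6->D; (2,8):dx=+6,dy=+13->C; (2,9):dx=+4,dy=+10->C
  (2,10):dx=+7,dy=+16->C; (3,4):dx=+1,dy=-9->D; (3,5):dx=-3,dy=-6->C; (3,6):dx=+3,dy=+4->C
  (3,7):dx=-5,dy=-1->C; (3,8):dx=+4,dy=+6->C; (3,9):dx=+2,dy=+3->C; (3,10):dx=+5,dy=+9->C
  (4,5):dx=-4,dy=+3->D; (4,6):dx=+2,dy=+13->C; (4,7):dx=-6,dy=+8->D; (4,8):dx=+3,dy=+15->C
  (4,9):dx=+1,dy=+12->C; (4,10):dx=+4,dy=+18->C; (5,6):dx=+6,dy=+10->C; (5,7):dx=-2,dy=+5->D
  (5,8):dx=+7,dy=+12->C; (5,9):dx=+5,dy=+9->C; (5,10):dx=+8,dy=+15->C; (6,7):dx=-8,dy=-5->C
  (6,8):dx=+1,dy=+2->C; (6,9):dx=-1,dy=-1->C; (6,10):dx=+2,dy=+5->C; (7,8):dx=+9,dy=+7->C
  (7,9):dx=+7,dy=+4->C; (7,10):dx=+10,dy=+10->C; (8,9):dx=-2,dy=-3->C; (8,10):dx=+1,dy=+3->C
  (9,10):dx=+3,dy=+6->C
Step 2: C = 36, D = 9, total pairs = 45.
Step 3: tau = (C - D)/(n(n-1)/2) = (36 - 9)/45 = 0.600000.
Step 4: Exact two-sided p-value (enumerate n! = 3628800 permutations of y under H0): p = 0.016666.
Step 5: alpha = 0.05. reject H0.

tau_b = 0.6000 (C=36, D=9), p = 0.016666, reject H0.
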